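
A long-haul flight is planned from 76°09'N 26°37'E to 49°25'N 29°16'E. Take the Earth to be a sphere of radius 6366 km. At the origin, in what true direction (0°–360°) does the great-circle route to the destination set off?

176.2°

θ = atan2( sin Δλ·cos φ₂ ,  cos φ₁ sin φ₂ − sin φ₁ cos φ₂ cos Δλ )
  = atan2(+0.0301, -0.4492) = 176.17°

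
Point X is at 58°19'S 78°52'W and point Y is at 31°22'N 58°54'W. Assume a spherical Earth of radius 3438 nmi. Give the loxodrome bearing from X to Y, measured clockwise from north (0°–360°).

Δψ = ln[tan(π/4+φ₂/2)/tan(π/4+φ₁/2)] = +1.8367
Δλ = +0.3485 rad (taken the short way round)
course = atan2(Δλ, Δψ) = 10.74°

10.7°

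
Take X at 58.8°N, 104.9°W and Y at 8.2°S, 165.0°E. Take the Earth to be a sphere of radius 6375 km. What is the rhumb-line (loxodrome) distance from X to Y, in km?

Rhumb course C = atan2(Δλ, Δψ) with Δψ = ln[tan(π/4+φ₂/2)/tan(π/4+φ₁/2)] = -1.4194, Δλ = -1.5725 → C = 227.93°
d = R·|Δφ| / |cos C| = 6375·1.16937 / 0.67004 = 11126 km

11126 km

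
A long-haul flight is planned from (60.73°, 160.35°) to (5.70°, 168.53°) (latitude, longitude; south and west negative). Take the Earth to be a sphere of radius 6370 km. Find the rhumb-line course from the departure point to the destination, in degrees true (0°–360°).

173.4°

Δψ = ln[tan(π/4+φ₂/2)/tan(π/4+φ₁/2)] = -1.2431
Δλ = +0.1428 rad (taken the short way round)
course = atan2(Δλ, Δψ) = 173.45°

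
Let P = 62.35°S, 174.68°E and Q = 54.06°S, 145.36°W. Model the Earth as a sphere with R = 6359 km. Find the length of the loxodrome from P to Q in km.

Rhumb course C = atan2(Δλ, Δψ) with Δψ = ln[tan(π/4+φ₂/2)/tan(π/4+φ₁/2)] = +0.2761, Δλ = +0.6974 → C = 68.40°
d = R·|Δφ| / |cos C| = 6359·0.14469 / 0.36810 = 2500 km

2500 km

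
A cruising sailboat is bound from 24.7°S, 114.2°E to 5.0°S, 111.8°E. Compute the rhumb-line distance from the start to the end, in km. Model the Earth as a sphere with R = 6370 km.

2205 km

Δψ = ln[tan(π/4+φ₂/2)/tan(π/4+φ₁/2)] = +0.3577;  Δφ = +0.3438 rad,  Δλ = -0.0419 rad
q = Δφ/Δψ = 0.9611
d = R·√(Δφ² + q²Δλ²) = 6370·0.34618 = 2205 km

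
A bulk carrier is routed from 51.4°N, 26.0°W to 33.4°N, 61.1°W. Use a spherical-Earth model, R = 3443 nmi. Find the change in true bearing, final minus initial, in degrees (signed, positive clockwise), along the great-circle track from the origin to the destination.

Initial bearing θ₁ = atan2(sin Δλ cos φ₂, cos φ₁ sin φ₂ − sin φ₁ cos φ₂ cos Δλ) = 248.37°
Final bearing θ₂ = (initial bearing from the destination back to the start) + 180° = 224.00°
Δθ = θ₂ − θ₁ = -24.4°

-24.4°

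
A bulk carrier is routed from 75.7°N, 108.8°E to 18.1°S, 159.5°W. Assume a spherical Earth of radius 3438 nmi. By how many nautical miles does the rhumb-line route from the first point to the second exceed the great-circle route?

291 nmi

Great circle: cos σ = sin φ₁ sin φ₂ + cos φ₁ cos φ₂ cos Δλ,  σ = 1.8839 rad → d_gc = 6476.9 nmi
Rhumb line: Δψ = -2.3972, q = Δφ/Δψ = 0.6829, d_rh = R√(Δφ²+q²Δλ²) = 6767.6 nmi
Excess = 6767.6 − 6476.9 = 290.7 ≈ 291 nmi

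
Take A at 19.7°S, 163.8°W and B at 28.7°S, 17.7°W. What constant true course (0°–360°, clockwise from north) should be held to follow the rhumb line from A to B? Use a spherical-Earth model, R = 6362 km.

93.9°

Δψ = ln[tan(π/4+φ₂/2)/tan(π/4+φ₁/2)] = -0.1725
Δλ = +2.5499 rad (taken the short way round)
course = atan2(Δλ, Δψ) = 93.87°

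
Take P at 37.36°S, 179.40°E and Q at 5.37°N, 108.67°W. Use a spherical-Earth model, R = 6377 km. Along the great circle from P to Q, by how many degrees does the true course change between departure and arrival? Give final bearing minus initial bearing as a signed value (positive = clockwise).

Initial bearing θ₁ = atan2(sin Δλ cos φ₂, cos φ₁ sin φ₂ − sin φ₁ cos φ₂ cos Δλ) = 74.54°
Final bearing θ₂ = (initial bearing from the destination back to the start) + 180° = 50.30°
Δθ = θ₂ − θ₁ = -24.2°

-24.2°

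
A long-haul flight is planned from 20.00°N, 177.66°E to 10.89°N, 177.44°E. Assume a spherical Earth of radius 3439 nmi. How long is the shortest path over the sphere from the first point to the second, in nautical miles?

Haversine: a = sin²(Δφ/2)+cos φ₁ cos φ₂ sin²(Δλ/2) = 0.00631;  σ = 2·atan2(√a,√(1−a))
σ = 9.112° → d = Rσ = 3439·0.15904 = 547 nmi

547 nmi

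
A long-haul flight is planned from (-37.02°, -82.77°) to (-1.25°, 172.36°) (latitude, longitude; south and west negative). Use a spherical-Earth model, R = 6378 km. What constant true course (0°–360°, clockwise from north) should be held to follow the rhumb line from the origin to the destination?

Meridional parts: M(φ₁)=-0.6964, M(φ₂)=-0.0218 → ΔM = +0.6746;  Δλ = -1.8303 rad
tan C = Δλ / ΔM = -2.7132 → C = 290.23°

290.2°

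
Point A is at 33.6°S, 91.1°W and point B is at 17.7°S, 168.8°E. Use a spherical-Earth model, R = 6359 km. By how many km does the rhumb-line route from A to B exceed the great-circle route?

319 km

Great circle: cos σ = sin φ₁ sin φ₂ + cos φ₁ cos φ₂ cos Δλ,  σ = 1.5417 rad → d_gc = 9803.6 km
Rhumb line: Δψ = +0.3093, q = Δφ/Δψ = 0.8972, d_rh = R√(Δφ²+q²Δλ²) = 10122.7 km
Excess = 10122.7 − 9803.6 = 319.1 ≈ 319 km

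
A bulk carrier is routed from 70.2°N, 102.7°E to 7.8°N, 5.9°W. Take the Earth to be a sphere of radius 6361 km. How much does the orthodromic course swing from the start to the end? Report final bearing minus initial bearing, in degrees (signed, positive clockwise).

-91.4°

At departure: θ₁ = atan2(sin Δλ cos φ₂, cos φ₁ sin φ₂ − sin φ₁ cos φ₂ cos Δλ) = 290.08°
At arrival: θ₂ = atan2(sin Δλ cos φ₁, −cos φ₂ sin φ₁ + sin φ₂ cos φ₁ cos Δλ) = 198.73°
Δθ = θ₂ − θ₁ = -91.4°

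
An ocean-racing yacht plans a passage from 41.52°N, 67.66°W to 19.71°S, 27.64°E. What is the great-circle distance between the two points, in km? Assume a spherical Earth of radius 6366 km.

cos σ = sin φ₁ sin φ₂ + cos φ₁ cos φ₂ cos Δλ
      = sin(41.52°)sin(-19.71°) + cos(41.52°)cos(-19.71°)cos(95.30°) = -0.2887
σ = 106.778° → d = Rσ = 6366·1.86364 = 11864 km

11864 km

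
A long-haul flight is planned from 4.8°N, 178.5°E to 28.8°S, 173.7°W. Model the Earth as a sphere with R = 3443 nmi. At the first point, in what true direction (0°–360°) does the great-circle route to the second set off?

167.9°

N = sin Δλ·cos φ₂ = +0.1189;  D = cos φ₁ sin φ₂ − sin φ₁ cos φ₂ cos Δλ = -0.5527
initial course = atan2(N, D) = 167.86°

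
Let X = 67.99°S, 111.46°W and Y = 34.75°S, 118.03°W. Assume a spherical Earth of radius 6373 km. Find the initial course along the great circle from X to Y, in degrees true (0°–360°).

350.2°

N = sin Δλ·cos φ₂ = -0.0940;  D = cos φ₁ sin φ₂ − sin φ₁ cos φ₂ cos Δλ = +0.5431
initial course = atan2(N, D) = 350.18°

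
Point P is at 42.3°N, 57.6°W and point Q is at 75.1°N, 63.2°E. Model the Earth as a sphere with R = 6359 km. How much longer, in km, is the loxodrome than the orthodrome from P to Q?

Great circle: cos σ = sin φ₁ sin φ₂ + cos φ₁ cos φ₂ cos Δλ,  σ = 0.9848 rad → d_gc = 6262.6 km
Rhumb line: Δψ = +1.2181, q = Δφ/Δψ = 0.4700, d_rh = R√(Δφ²+q²Δλ²) = 7276.8 km
Excess = 7276.8 − 6262.6 = 1014.2 ≈ 1014 km

1014 km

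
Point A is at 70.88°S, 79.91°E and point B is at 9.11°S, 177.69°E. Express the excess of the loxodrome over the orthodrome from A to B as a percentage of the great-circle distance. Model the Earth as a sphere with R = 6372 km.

6.8%

Great circle: σ = 1.4648 rad → d_gc = Rσ = 9333.6 km
Rhumb: Δφ = +1.0781, Δλ = +1.7066, Δψ = +1.6216, q = Δφ/Δψ = 0.6648 → d_rh = R√(Δφ²+q²Δλ²) = 9972.8 km
Excess = (9972.8 − 9333.6) / 9333.6 = 639.2 / 9333.6 = 6.848% ≈ 6.8%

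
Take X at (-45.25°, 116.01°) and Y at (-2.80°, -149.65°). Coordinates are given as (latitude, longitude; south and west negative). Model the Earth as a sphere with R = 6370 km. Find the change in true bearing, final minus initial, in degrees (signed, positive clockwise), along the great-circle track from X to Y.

At departure: θ₁ = atan2(sin Δλ cos φ₂, cos φ₁ sin φ₂ − sin φ₁ cos φ₂ cos Δλ) = 95.05°
At arrival: θ₂ = atan2(sin Δλ cos φ₁, −cos φ₂ sin φ₁ + sin φ₂ cos φ₁ cos Δλ) = 44.60°
Δθ = θ₂ − θ₁ = -50.5°

-50.5°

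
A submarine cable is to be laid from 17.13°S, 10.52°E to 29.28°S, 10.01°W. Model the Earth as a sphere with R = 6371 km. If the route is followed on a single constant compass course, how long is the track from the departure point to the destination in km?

Rhumb course C = atan2(Δλ, Δψ) with Δψ = ln[tan(π/4+φ₂/2)/tan(π/4+φ₁/2)] = -0.2313, Δλ = -0.3583 → C = 237.16°
d = R·|Δφ| / |cos C| = 6371·0.21206 / 0.54237 = 2491 km

2491 km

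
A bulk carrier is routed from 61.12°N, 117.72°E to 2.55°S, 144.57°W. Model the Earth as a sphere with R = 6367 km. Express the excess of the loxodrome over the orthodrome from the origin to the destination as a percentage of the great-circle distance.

4.5%

Great circle: σ = 1.6747 rad → d_gc = Rσ = 10662.6 km
Rhumb: Δφ = -1.1113, Δλ = +1.7054, Δψ = -1.4013, q = Δφ/Δψ = 0.7930 → d_rh = R√(Δφ²+q²Δλ²) = 11144.8 km
Excess = (11144.8 − 10662.6) / 10662.6 = 482.2 / 10662.6 = 4.52% ≈ 4.5%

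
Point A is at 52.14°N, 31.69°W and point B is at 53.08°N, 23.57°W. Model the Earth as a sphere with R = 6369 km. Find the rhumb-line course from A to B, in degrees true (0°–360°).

79.2°

Meridional parts: M(φ₁)=+1.0701, M(φ₂)=+1.0972 → ΔM = +0.0270;  Δλ = +0.1417 rad
tan C = Δλ / ΔM = +5.2452 → C = 79.21°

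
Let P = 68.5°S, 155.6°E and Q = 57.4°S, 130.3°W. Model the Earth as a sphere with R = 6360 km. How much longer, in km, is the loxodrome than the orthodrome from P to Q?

Great circle: cos σ = sin φ₁ sin φ₂ + cos φ₁ cos φ₂ cos Δλ,  σ = 0.5773 rad → d_gc = 3671.8 km
Rhumb line: Δψ = +0.4319, q = Δφ/Δψ = 0.4485, d_rh = R√(Δφ²+q²Δλ²) = 3889.6 km
Excess = 3889.6 − 3671.8 = 217.8 ≈ 218 km

218 km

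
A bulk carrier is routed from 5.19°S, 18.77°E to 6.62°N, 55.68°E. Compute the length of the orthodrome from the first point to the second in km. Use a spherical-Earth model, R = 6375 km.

4305 km

Haversine: a = sin²(Δφ/2)+cos φ₁ cos φ₂ sin²(Δλ/2) = 0.10972;  σ = 2·atan2(√a,√(1−a))
σ = 38.688° → d = Rσ = 6375·0.67523 = 4305 km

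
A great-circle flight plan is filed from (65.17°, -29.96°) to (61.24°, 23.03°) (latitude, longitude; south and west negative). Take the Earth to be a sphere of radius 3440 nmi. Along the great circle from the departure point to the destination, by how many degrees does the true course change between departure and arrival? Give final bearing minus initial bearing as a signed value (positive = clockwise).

+48.0°

At departure: θ₁ = atan2(sin Δλ cos φ₂, cos φ₁ sin φ₂ − sin φ₁ cos φ₂ cos Δλ) = 74.68°
At arrival: θ₂ = atan2(sin Δλ cos φ₁, −cos φ₂ sin φ₁ + sin φ₂ cos φ₁ cos Δλ) = 122.68°
Δθ = θ₂ − θ₁ = +48.0°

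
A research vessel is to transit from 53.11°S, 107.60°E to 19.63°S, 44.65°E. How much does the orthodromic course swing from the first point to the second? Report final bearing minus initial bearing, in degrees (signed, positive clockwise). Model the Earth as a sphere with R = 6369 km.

Initial bearing θ₁ = atan2(sin Δλ cos φ₂, cos φ₁ sin φ₂ − sin φ₁ cos φ₂ cos Δλ) = 279.54°
Final bearing θ₂ = (initial bearing from the destination back to the start) + 180° = 321.06°
Δθ = θ₂ − θ₁ = +41.5°

+41.5°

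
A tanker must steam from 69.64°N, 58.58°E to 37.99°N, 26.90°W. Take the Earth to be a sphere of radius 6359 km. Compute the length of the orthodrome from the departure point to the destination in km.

5907 km

cos σ = sin φ₁ sin φ₂ + cos φ₁ cos φ₂ cos Δλ
      = sin(69.64°)sin(37.99°) + cos(69.64°)cos(37.99°)cos(-85.48°) = 0.5987
σ = 53.225° → d = Rσ = 6359·0.92895 = 5907 km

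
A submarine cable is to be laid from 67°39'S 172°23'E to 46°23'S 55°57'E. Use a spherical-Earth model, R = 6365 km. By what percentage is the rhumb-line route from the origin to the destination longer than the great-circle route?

14.8%

Great circle: σ = 0.9851 rad → d_gc = Rσ = 6269.9 km
Rhumb: Δφ = +0.3712, Δλ = -2.0321, Δψ = +0.7058, q = Δφ/Δψ = 0.5259 → d_rh = R√(Δφ²+q²Δλ²) = 7200.7 km
Excess = (7200.7 − 6269.9) / 6269.9 = 930.8 / 6269.9 = 14.846% ≈ 14.8%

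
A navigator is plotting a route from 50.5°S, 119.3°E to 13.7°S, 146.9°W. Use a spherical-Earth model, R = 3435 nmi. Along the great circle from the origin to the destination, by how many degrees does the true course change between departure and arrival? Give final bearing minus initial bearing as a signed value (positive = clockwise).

-61.8°

At departure: θ₁ = atan2(sin Δλ cos φ₂, cos φ₁ sin φ₂ − sin φ₁ cos φ₂ cos Δλ) = 101.68°
At arrival: θ₂ = atan2(sin Δλ cos φ₁, −cos φ₂ sin φ₁ + sin φ₂ cos φ₁ cos Δλ) = 39.88°
Δθ = θ₂ − θ₁ = -61.8°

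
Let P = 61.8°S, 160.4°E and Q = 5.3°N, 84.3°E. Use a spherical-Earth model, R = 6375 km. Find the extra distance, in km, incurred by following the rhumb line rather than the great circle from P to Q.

Great circle: cos σ = sin φ₁ sin φ₂ + cos φ₁ cos φ₂ cos Δλ,  σ = 1.5392 rad → d_gc = 9812.2 km
Rhumb line: Δψ = +1.4742, q = Δφ/Δψ = 0.7944, d_rh = R√(Δφ²+q²Δλ²) = 10049.1 km
Excess = 10049.1 − 9812.2 = 236.9 ≈ 237 km

237 km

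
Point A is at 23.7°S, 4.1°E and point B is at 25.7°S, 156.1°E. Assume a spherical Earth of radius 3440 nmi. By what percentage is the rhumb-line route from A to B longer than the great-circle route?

11.7%

Great circle: σ = 2.1582 rad → d_gc = Rσ = 7424.2 nmi
Rhumb: Δφ = -0.0349, Δλ = +2.6529, Δψ = -0.0384, q = Δφ/Δψ = 0.9084 → d_rh = R√(Δφ²+q²Δλ²) = 8291.3 nmi
Excess = (8291.3 − 7424.2) / 7424.2 = 867.1 / 7424.2 = 11.68% ≈ 11.7%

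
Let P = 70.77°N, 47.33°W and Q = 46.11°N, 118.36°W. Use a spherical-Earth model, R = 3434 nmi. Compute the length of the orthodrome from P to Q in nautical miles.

2457 nmi

cos σ = sin φ₁ sin φ₂ + cos φ₁ cos φ₂ cos Δλ
      = sin(70.77°)sin(46.11°) + cos(70.77°)cos(46.11°)cos(-71.03°) = 0.7547
σ = 41.002° → d = Rσ = 3434·0.71562 = 2457 nmi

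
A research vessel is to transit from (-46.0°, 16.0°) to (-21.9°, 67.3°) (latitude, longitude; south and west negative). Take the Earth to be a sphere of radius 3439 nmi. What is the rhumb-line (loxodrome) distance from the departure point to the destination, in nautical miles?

Rhumb course C = atan2(Δλ, Δψ) with Δψ = ln[tan(π/4+φ₂/2)/tan(π/4+φ₁/2)] = +0.5144, Δλ = +0.8954 → C = 60.12°
d = R·|Δφ| / |cos C| = 3439·0.42062 / 0.49815 = 2904 nmi

2904 nmi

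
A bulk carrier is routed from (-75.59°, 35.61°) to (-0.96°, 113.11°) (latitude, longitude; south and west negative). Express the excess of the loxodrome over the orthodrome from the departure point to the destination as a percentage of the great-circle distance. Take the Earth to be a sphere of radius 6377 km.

Great circle: σ = 1.5007 rad → d_gc = Rσ = 9569.7 km
Rhumb: Δφ = +1.3025, Δλ = +1.3526, Δψ = +2.0514, q = Δφ/Δψ = 0.6349 → d_rh = R√(Δφ²+q²Δλ²) = 9949.4 km
Excess = (9949.4 − 9569.7) / 9569.7 = 379.7 / 9569.7 = 3.97% ≈ 4.0%

4.0%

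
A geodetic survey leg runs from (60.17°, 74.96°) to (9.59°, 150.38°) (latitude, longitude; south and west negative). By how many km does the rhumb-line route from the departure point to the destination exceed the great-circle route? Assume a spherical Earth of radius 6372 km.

250 km

Great circle: cos σ = sin φ₁ sin φ₂ + cos φ₁ cos φ₂ cos Δλ,  σ = 1.2995 rad → d_gc = 8280.3 km
Rhumb line: Δψ = -1.1547, q = Δφ/Δψ = 0.7645, d_rh = R√(Δφ²+q²Δλ²) = 8529.9 km
Excess = 8529.9 − 8280.3 = 249.6 ≈ 250 km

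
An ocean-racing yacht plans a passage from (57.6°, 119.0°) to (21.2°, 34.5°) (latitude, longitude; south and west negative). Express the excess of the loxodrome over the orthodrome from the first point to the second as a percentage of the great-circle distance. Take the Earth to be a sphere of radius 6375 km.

Great circle: σ = 1.2098 rad → d_gc = Rσ = 7712.4 km
Rhumb: Δφ = -0.6353, Δλ = -1.4748, Δψ = -0.8573, q = Δφ/Δψ = 0.7410 → d_rh = R√(Δφ²+q²Δλ²) = 8058.8 km
Excess = (8058.8 − 7712.4) / 7712.4 = 346.4 / 7712.4 = 4.49% ≈ 4.5%

4.5%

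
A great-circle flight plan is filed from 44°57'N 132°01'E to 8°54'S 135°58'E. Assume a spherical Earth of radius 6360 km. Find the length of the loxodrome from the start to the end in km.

5991 km

Δψ = ln[tan(π/4+φ₂/2)/tan(π/4+φ₁/2)] = -1.0361;  Δφ = -0.9399 rad,  Δλ = +0.0689 rad
q = Δφ/Δψ = 0.9071
d = R·√(Δφ² + q²Δλ²) = 6360·0.94194 = 5991 km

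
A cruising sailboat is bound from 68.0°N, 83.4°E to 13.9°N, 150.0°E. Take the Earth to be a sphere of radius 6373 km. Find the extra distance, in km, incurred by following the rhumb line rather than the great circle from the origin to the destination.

Great circle: cos σ = sin φ₁ sin φ₂ + cos φ₁ cos φ₂ cos Δλ,  σ = 1.1948 rad → d_gc = 7614.8 km
Rhumb line: Δψ = -1.3929, q = Δφ/Δψ = 0.6779, d_rh = R√(Δφ²+q²Δλ²) = 7837.6 km
Excess = 7837.6 − 7614.8 = 222.8 ≈ 223 km

223 km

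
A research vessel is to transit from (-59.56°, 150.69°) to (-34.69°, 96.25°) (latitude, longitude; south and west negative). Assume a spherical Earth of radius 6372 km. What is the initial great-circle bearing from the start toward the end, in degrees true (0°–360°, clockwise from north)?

280.5°

N = sin Δλ·cos φ₂ = -0.6689;  D = cos φ₁ sin φ₂ − sin φ₁ cos φ₂ cos Δλ = +0.1239
initial course = atan2(N, D) = 280.50°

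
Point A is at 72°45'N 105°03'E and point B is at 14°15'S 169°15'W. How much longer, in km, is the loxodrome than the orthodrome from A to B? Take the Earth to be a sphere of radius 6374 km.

Great circle: cos σ = sin φ₁ sin φ₂ + cos φ₁ cos φ₂ cos Δλ,  σ = 1.7860 rad → d_gc = 11383.9 km
Rhumb line: Δψ = -2.1373, q = Δφ/Δψ = 0.7105, d_rh = R√(Δφ²+q²Δλ²) = 11813.2 km
Excess = 11813.2 − 11383.9 = 429.3 ≈ 429 km

429 km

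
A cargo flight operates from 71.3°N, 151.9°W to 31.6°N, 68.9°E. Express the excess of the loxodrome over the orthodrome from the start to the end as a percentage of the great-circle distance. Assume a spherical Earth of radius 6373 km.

20.7%

Great circle: σ = 1.2770 rad → d_gc = Rσ = 8138.2 km
Rhumb: Δφ = -0.6929, Δλ = -2.4295, Δψ = -1.2221, q = Δφ/Δψ = 0.5670 → d_rh = R√(Δφ²+q²Δλ²) = 9826.6 km
Excess = (9826.6 − 8138.2) / 8138.2 = 1688.4 / 8138.2 = 20.747% ≈ 20.7%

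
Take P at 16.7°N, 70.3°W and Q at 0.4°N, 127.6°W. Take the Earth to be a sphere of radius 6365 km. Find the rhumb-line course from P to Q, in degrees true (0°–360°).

Δψ = ln[tan(π/4+φ₂/2)/tan(π/4+φ₁/2)] = -0.2887
Δλ = -1.0001 rad (taken the short way round)
course = atan2(Δλ, Δψ) = 253.90°

253.9°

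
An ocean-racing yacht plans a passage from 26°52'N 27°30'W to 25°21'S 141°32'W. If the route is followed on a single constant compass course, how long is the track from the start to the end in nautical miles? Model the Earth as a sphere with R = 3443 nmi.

7317 nmi

Δψ = ln[tan(π/4+φ₂/2)/tan(π/4+φ₁/2)] = -0.9447;  Δφ = -0.9114 rad,  Δλ = -1.9903 rad
q = Δφ/Δψ = 0.9647
d = R·√(Δφ² + q²Δλ²) = 3443·2.12526 = 7317 nmi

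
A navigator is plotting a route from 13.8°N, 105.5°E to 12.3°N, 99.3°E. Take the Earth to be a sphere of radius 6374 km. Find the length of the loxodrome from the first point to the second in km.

Rhumb course C = atan2(Δλ, Δψ) with Δψ = ln[tan(π/4+φ₂/2)/tan(π/4+φ₁/2)] = -0.0269, Δλ = -0.1082 → C = 256.05°
d = R·|Δφ| / |cos C| = 6374·0.02618 / 0.24103 = 692 km

692 km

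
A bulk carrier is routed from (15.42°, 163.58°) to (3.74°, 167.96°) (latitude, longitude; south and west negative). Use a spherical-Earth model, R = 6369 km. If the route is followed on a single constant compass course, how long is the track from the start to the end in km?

Rhumb course C = atan2(Δλ, Δψ) with Δψ = ln[tan(π/4+φ₂/2)/tan(π/4+φ₁/2)] = -0.2071, Δλ = +0.0764 → C = 159.74°
d = R·|Δφ| / |cos C| = 6369·0.20385 / 0.93814 = 1384 km

1384 km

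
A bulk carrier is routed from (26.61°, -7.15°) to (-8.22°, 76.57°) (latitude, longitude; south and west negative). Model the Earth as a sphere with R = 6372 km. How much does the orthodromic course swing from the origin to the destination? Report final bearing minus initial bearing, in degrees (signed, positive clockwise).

At departure: θ₁ = atan2(sin Δλ cos φ₂, cos φ₁ sin φ₂ − sin φ₁ cos φ₂ cos Δλ) = 100.16°
At arrival: θ₂ = atan2(sin Δλ cos φ₁, −cos φ₂ sin φ₁ + sin φ₂ cos φ₁ cos Δλ) = 117.23°
Δθ = θ₂ − θ₁ = +17.1°

+17.1°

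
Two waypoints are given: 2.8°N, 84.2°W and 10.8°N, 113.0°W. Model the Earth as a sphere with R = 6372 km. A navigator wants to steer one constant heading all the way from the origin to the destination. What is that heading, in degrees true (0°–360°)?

Meridional parts: M(φ₁)=+0.0489, M(φ₂)=+0.1896 → ΔM = +0.1407;  Δλ = -0.5027 rad
tan C = Δλ / ΔM = -3.5717 → C = 285.64°

285.6°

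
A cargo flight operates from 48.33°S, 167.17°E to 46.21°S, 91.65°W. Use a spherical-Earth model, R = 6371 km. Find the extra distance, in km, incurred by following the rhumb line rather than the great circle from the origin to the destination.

603 km

Great circle: cos σ = sin φ₁ sin φ₂ + cos φ₁ cos φ₂ cos Δλ,  σ = 1.1040 rad → d_gc = 7033.6 km
Rhumb line: Δψ = +0.0545, q = Δφ/Δψ = 0.6784, d_rh = R√(Δφ²+q²Δλ²) = 7636.3 km
Excess = 7636.3 − 7033.6 = 602.7 ≈ 603 km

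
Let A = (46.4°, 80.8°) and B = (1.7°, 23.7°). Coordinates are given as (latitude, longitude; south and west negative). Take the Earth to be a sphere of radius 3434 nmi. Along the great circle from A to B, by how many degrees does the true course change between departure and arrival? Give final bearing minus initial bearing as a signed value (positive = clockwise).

-27.0°

At departure: θ₁ = atan2(sin Δλ cos φ₂, cos φ₁ sin φ₂ − sin φ₁ cos φ₂ cos Δλ) = 246.05°
At arrival: θ₂ = atan2(sin Δλ cos φ₁, −cos φ₂ sin φ₁ + sin φ₂ cos φ₁ cos Δλ) = 219.09°
Δθ = θ₂ − θ₁ = -27.0°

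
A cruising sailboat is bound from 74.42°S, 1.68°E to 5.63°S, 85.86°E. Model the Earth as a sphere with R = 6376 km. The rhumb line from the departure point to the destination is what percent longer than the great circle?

4.9%

Great circle: σ = 1.4489 rad → d_gc = Rσ = 9238.1 km
Rhumb: Δφ = +1.2006, Δλ = +1.4692, Δψ = +1.8908, q = Δφ/Δψ = 0.6350 → d_rh = R√(Δφ²+q²Δλ²) = 9694.5 km
Excess = (9694.5 − 9238.1) / 9238.1 = 456.4 / 9238.1 = 4.94% ≈ 4.9%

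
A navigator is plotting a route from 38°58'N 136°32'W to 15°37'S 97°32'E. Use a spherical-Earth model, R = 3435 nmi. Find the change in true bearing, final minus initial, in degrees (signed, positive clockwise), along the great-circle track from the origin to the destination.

-48.1°

Initial bearing θ₁ = atan2(sin Δλ cos φ₂, cos φ₁ sin φ₂ − sin φ₁ cos φ₂ cos Δλ) = 280.61°
Final bearing θ₂ = (initial bearing from the destination back to the start) + 180° = 232.51°
Δθ = θ₂ − θ₁ = -48.1°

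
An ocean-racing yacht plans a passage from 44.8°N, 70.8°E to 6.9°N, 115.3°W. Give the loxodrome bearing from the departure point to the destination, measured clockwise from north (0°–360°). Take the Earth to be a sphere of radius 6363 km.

Meridional parts: M(φ₁)=+0.8764, M(φ₂)=+0.1207 → ΔM = -0.7557;  Δλ = +3.0351 rad
tan C = Δλ / ΔM = -4.0162 → C = 103.98°

104.0°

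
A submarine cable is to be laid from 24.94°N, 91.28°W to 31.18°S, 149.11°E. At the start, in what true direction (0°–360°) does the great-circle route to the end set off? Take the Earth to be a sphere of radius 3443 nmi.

248.6°

θ = atan2( sin Δλ·cos φ₂ ,  cos φ₁ sin φ₂ − sin φ₁ cos φ₂ cos Δλ )
  = atan2(-0.7438, -0.2912) = 248.62°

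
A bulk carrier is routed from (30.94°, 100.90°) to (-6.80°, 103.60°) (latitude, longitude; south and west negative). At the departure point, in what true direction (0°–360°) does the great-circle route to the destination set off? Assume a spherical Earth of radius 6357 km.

175.6°

N = sin Δλ·cos φ₂ = +0.0468;  D = cos φ₁ sin φ₂ − sin φ₁ cos φ₂ cos Δλ = -0.6115
initial course = atan2(N, D) = 175.63°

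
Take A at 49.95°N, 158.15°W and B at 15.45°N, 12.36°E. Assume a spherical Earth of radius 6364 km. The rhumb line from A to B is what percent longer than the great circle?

25.9%

Great circle: σ = 1.9908 rad → d_gc = Rσ = 12669.7 km
Rhumb: Δφ = -0.6021, Δλ = +2.9760, Δψ = -0.7363, q = Δφ/Δψ = 0.8177 → d_rh = R√(Δφ²+q²Δλ²) = 15954.2 km
Excess = (15954.2 − 12669.7) / 12669.7 = 3284.5 / 12669.7 = 25.92% ≈ 25.9%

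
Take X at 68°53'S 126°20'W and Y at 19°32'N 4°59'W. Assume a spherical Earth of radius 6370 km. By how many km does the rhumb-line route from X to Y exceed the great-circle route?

Great circle: cos σ = sin φ₁ sin φ₂ + cos φ₁ cos φ₂ cos Δλ,  σ = 2.0812 rad → d_gc = 13257.4 km
Rhumb line: Δψ = +2.0276, q = Δφ/Δψ = 0.7611, d_rh = R√(Δφ²+q²Δλ²) = 14214.7 km
Excess = 14214.7 − 13257.4 = 957.3 ≈ 957 km

957 km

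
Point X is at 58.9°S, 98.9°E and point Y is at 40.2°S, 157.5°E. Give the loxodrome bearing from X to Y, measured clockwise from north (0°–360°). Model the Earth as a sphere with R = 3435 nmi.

Meridional parts: M(φ₁)=-1.2792, M(φ₂)=-0.7675 → ΔM = +0.5117;  Δλ = +1.0228 rad
tan C = Δλ / ΔM = +1.9987 → C = 63.42°

63.4°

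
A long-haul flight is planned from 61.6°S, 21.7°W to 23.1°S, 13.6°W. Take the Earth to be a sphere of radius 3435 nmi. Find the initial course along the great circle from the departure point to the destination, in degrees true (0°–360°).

N = sin Δλ·cos φ₂ = +0.1296;  D = cos φ₁ sin φ₂ − sin φ₁ cos φ₂ cos Δλ = +0.6144
initial course = atan2(N, D) = 11.91°

11.9°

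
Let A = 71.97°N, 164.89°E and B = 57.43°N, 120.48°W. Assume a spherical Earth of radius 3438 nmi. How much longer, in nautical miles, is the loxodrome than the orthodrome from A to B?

119 nmi

Great circle: cos σ = sin φ₁ sin φ₂ + cos φ₁ cos φ₂ cos Δλ,  σ = 0.5633 rad → d_gc = 1936.5 nmi
Rhumb line: Δψ = -0.6105, q = Δφ/Δψ = 0.4157, d_rh = R√(Δφ²+q²Δλ²) = 2055.8 nmi
Excess = 2055.8 − 1936.5 = 119.3 ≈ 119 nmi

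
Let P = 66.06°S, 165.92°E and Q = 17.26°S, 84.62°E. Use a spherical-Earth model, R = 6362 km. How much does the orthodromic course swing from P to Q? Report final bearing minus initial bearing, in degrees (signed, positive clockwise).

+64.2°

Initial bearing θ₁ = atan2(sin Δλ cos φ₂, cos φ₁ sin φ₂ − sin φ₁ cos φ₂ cos Δλ) = 270.71°
Final bearing θ₂ = (initial bearing from the destination back to the start) + 180° = 334.86°
Δθ = θ₂ − θ₁ = +64.2°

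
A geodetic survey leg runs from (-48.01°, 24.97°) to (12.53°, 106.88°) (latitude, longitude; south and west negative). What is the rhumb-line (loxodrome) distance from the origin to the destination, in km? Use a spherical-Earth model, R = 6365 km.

10575 km

Δψ = ln[tan(π/4+φ₂/2)/tan(π/4+φ₁/2)] = +1.1782;  Δφ = +1.0566 rad,  Δλ = +1.4296 rad
q = Δφ/Δψ = 0.8968
d = R·√(Δφ² + q²Δλ²) = 6365·1.66139 = 10575 km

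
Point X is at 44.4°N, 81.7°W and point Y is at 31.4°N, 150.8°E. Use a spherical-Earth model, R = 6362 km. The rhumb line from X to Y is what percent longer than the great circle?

Great circle: σ = 1.5775 rad → d_gc = Rσ = 10036.1 km
Rhumb: Δφ = -0.2269, Δλ = -2.2253, Δψ = -0.2889, q = Δφ/Δψ = 0.7853 → d_rh = R√(Δφ²+q²Δλ²) = 11211.4 km
Excess = (11211.4 − 10036.1) / 10036.1 = 1175.3 / 10036.1 = 11.71% ≈ 11.7%

11.7%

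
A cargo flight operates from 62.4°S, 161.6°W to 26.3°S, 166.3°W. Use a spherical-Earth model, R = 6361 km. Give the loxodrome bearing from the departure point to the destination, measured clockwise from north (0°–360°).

Δψ = ln[tan(π/4+φ₂/2)/tan(π/4+φ₁/2)] = +0.9279
Δλ = -0.0820 rad (taken the short way round)
course = atan2(Δλ, Δψ) = 354.95°

354.9°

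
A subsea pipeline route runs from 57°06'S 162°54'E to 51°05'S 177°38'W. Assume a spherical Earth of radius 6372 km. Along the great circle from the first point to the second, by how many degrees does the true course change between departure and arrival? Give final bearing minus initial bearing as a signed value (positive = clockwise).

Initial bearing θ₁ = atan2(sin Δλ cos φ₂, cos φ₁ sin φ₂ − sin φ₁ cos φ₂ cos Δλ) = 70.37°
Final bearing θ₂ = (initial bearing from the destination back to the start) + 180° = 54.53°
Δθ = θ₂ − θ₁ = -15.8°

-15.8°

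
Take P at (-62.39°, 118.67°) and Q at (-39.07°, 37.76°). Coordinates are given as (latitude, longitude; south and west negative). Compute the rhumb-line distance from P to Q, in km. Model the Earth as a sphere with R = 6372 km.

6112 km

Δψ = ln[tan(π/4+φ₂/2)/tan(π/4+φ₁/2)] = +0.6617;  Δφ = +0.4070 rad,  Δλ = -1.4121 rad
q = Δφ/Δψ = 0.6151
d = R·√(Δφ² + q²Δλ²) = 6372·0.95922 = 6112 km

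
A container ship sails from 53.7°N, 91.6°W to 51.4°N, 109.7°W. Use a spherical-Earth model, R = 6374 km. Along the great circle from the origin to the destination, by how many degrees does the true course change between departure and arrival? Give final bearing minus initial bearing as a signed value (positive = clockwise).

-14.4°

Initial bearing θ₁ = atan2(sin Δλ cos φ₂, cos φ₁ sin φ₂ − sin φ₁ cos φ₂ cos Δλ) = 265.50°
Final bearing θ₂ = (initial bearing from the destination back to the start) + 180° = 251.08°
Δθ = θ₂ − θ₁ = -14.4°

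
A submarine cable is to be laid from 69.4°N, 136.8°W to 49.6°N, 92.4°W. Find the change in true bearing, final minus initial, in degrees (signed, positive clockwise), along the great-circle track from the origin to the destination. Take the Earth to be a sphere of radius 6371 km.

+39.3°

At departure: θ₁ = atan2(sin Δλ cos φ₂, cos φ₁ sin φ₂ − sin φ₁ cos φ₂ cos Δλ) = 110.05°
At arrival: θ₂ = atan2(sin Δλ cos φ₁, −cos φ₂ sin φ₁ + sin φ₂ cos φ₁ cos Δλ) = 149.34°
Δθ = θ₂ − θ₁ = +39.3°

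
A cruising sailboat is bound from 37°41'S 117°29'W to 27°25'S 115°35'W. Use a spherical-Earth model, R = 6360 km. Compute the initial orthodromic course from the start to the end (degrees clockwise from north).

9.4°

θ = atan2( sin Δλ·cos φ₂ ,  cos φ₁ sin φ₂ − sin φ₁ cos φ₂ cos Δλ )
  = atan2(+0.0294, +0.1779) = 9.39°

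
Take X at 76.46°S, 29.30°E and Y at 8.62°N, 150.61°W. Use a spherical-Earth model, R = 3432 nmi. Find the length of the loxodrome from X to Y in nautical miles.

Δψ = ln[tan(π/4+φ₂/2)/tan(π/4+φ₁/2)] = +2.2821;  Δφ = +1.4849 rad,  Δλ = -3.1400 rad
q = Δφ/Δψ = 0.6507
d = R·√(Δφ² + q²Δλ²) = 3432·2.52579 = 8669 nmi

8669 nmi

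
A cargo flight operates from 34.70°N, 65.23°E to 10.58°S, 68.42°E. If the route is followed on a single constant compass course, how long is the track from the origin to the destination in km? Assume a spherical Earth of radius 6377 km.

5051 km

Rhumb course C = atan2(Δλ, Δψ) with Δψ = ln[tan(π/4+φ₂/2)/tan(π/4+φ₁/2)] = -0.8322, Δλ = +0.0557 → C = 176.17°
d = R·|Δφ| / |cos C| = 6377·0.79029 / 0.99777 = 5051 km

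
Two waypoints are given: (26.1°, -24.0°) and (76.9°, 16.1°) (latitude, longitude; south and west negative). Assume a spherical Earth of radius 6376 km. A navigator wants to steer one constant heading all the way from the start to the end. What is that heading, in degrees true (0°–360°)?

22.5°

Meridional parts: M(φ₁)=+0.4722, M(φ₂)=+2.1644 → ΔM = +1.6922;  Δλ = +0.6999 rad
tan C = Δλ / ΔM = +0.4136 → C = 22.47°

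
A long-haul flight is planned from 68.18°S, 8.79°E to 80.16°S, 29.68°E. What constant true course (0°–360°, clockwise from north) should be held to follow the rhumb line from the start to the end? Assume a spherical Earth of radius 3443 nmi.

155.7°

Meridional parts: M(φ₁)=-1.6464, M(φ₂)=-2.4525 → ΔM = -0.8061;  Δλ = +0.3646 rad
tan C = Δλ / ΔM = -0.4523 → C = 155.66°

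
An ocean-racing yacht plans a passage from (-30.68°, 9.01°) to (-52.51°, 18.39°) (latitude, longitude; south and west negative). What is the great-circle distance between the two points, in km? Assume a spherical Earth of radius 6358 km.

2539 km

cos σ = sin φ₁ sin φ₂ + cos φ₁ cos φ₂ cos Δλ
      = sin(-30.68°)sin(-52.51°) + cos(-30.68°)cos(-52.51°)cos(9.38°) = 0.9213
σ = 22.884° → d = Rσ = 6358·0.39941 = 2539 km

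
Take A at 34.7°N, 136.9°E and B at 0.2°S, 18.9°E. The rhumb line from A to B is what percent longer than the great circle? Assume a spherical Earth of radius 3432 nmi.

2.8%

Great circle: σ = 1.9692 rad → d_gc = Rσ = 6758.3 nmi
Rhumb: Δφ = -0.6091, Δλ = -2.0595, Δψ = -0.6499, q = Δφ/Δψ = 0.9372 → d_rh = R√(Δφ²+q²Δλ²) = 6946.2 nmi
Excess = (6946.2 − 6758.3) / 6758.3 = 187.9 / 6758.3 = 2.78% ≈ 2.8%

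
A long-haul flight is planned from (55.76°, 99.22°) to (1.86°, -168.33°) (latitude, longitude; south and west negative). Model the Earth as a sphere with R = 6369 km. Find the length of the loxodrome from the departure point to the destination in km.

Rhumb course C = atan2(Δλ, Δψ) with Δψ = ln[tan(π/4+φ₂/2)/tan(π/4+φ₁/2)] = -1.1451, Δλ = +1.6136 → C = 125.36°
d = R·|Δφ| / |cos C| = 6369·0.94073 / 0.57875 = 10353 km

10353 km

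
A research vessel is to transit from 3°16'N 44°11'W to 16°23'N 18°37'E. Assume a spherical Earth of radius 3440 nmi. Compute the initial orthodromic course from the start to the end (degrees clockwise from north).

73.3°

θ = atan2( sin Δλ·cos φ₂ ,  cos φ₁ sin φ₂ − sin φ₁ cos φ₂ cos Δλ )
  = atan2(+0.8533, +0.2566) = 73.26°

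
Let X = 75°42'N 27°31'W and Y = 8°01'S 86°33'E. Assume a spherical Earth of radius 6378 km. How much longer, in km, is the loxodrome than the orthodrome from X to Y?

Great circle: cos σ = sin φ₁ sin φ₂ + cos φ₁ cos φ₂ cos Δλ,  σ = 1.8079 rad → d_gc = 11530.7 km
Rhumb line: Δψ = -2.2163, q = Δφ/Δψ = 0.6593, d_rh = R√(Δφ²+q²Δλ²) = 12526.8 km
Excess = 12526.8 − 11530.7 = 996.1 ≈ 996 km

996 km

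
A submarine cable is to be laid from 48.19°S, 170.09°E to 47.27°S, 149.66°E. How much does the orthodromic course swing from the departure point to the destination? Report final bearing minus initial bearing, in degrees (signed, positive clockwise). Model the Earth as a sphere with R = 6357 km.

At departure: θ₁ = atan2(sin Δλ cos φ₂, cos φ₁ sin φ₂ − sin φ₁ cos φ₂ cos Δλ) = 266.19°
At arrival: θ₂ = atan2(sin Δλ cos φ₁, −cos φ₂ sin φ₁ + sin φ₂ cos φ₁ cos Δλ) = 281.39°
Δθ = θ₂ − θ₁ = +15.2°

+15.2°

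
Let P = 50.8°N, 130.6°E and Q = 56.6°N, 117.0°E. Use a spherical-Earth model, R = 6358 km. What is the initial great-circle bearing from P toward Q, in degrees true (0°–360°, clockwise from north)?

311.1°

N = sin Δλ·cos φ₂ = -0.1294;  D = cos φ₁ sin φ₂ − sin φ₁ cos φ₂ cos Δλ = +0.1130
initial course = atan2(N, D) = 311.12°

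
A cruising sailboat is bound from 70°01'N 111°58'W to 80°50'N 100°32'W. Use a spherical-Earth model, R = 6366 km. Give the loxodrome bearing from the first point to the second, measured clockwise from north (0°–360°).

Δψ = ln[tan(π/4+φ₂/2)/tan(π/4+φ₁/2)] = +0.7874
Δλ = +0.1995 rad (taken the short way round)
course = atan2(Δλ, Δψ) = 14.22°

14.2°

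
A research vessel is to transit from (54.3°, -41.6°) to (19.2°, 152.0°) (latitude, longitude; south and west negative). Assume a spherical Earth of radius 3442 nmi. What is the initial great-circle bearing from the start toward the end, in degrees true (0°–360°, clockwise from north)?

346.7°

θ = atan2( sin Δλ·cos φ₂ ,  cos φ₁ sin φ₂ − sin φ₁ cos φ₂ cos Δλ )
  = atan2(-0.2221, +0.9373) = 346.67°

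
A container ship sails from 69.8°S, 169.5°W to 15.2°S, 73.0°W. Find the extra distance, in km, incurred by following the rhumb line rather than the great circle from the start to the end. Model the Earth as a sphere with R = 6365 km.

Great circle: cos σ = sin φ₁ sin φ₂ + cos φ₁ cos φ₂ cos Δλ,  σ = 1.3609 rad → d_gc = 8662.2 km
Rhumb line: Δψ = +1.4568, q = Δφ/Δψ = 0.6541, d_rh = R√(Δφ²+q²Δλ²) = 9271.8 km
Excess = 9271.8 − 8662.2 = 609.6 ≈ 610 km

610 km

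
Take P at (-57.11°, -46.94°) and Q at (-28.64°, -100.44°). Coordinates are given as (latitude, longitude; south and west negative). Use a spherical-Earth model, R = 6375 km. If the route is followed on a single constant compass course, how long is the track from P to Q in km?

Δψ = ln[tan(π/4+φ₂/2)/tan(π/4+φ₁/2)] = +0.6981;  Δφ = +0.4969 rad,  Δλ = -0.9338 rad
q = Δφ/Δψ = 0.7118
d = R·√(Δφ² + q²Δλ²) = 6375·0.82982 = 5290 km

5290 km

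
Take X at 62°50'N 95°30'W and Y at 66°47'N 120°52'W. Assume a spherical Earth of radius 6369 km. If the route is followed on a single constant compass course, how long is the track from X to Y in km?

1276 km

Rhumb course C = atan2(Δλ, Δψ) with Δψ = ln[tan(π/4+φ₂/2)/tan(π/4+φ₁/2)] = +0.1623, Δλ = -0.4427 → C = 290.13°
d = R·|Δφ| / |cos C| = 6369·0.06894 / 0.34417 = 1276 km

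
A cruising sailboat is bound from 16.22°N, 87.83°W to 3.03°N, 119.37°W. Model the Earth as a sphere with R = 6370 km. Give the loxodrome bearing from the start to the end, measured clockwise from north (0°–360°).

Meridional parts: M(φ₁)=+0.2870, M(φ₂)=+0.0529 → ΔM = -0.2340;  Δλ = -0.5505 rad
tan C = Δλ / ΔM = +2.3520 → C = 246.97°

247.0°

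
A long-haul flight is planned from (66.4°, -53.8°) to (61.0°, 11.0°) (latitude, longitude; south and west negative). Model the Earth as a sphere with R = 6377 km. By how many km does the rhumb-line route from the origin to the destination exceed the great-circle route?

Great circle: cos σ = sin φ₁ sin φ₂ + cos φ₁ cos φ₂ cos Δλ,  σ = 0.4862 rad → d_gc = 3100.6 km
Rhumb line: Δψ = -0.2134, q = Δφ/Δψ = 0.4416, d_rh = R√(Δφ²+q²Δλ²) = 3240.8 km
Excess = 3240.8 − 3100.6 = 140.2 ≈ 140 km

140 km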